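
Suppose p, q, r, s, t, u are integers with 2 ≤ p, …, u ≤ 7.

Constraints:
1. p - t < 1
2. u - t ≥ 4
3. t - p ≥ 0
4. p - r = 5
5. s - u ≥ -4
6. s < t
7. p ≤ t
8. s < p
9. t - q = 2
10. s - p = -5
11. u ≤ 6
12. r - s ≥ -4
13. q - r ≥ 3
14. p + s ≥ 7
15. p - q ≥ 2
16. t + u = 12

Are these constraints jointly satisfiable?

Constraints 2, 3, 5, 12, 13, and 15 give p − q ≥ 2, q − r ≥ 3, r − s ≥ -4, s − u ≥ -4, u − t ≥ 4, t − p ≥ 0.
Adding all 6 inequalities: the left sides telescope to 0, and the right sides sum to 2 + 3 + (-4) + (-4) + 4 + 0 = 1. So 0 ≥ 1, which is false.

Unsatisfiable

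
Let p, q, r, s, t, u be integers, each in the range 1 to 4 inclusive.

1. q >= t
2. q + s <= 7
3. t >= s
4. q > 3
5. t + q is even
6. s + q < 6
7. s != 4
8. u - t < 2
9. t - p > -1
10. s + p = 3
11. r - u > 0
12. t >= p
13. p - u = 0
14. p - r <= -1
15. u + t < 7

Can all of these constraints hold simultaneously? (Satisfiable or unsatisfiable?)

Satisfiable

The assignment p = 2, q = 4, r = 3, s = 1, t = 2, u = 2 works:
  constraint 2 holds since q + s = 5.
  constraint 6 holds since s + q = 5.
The rest check out directly.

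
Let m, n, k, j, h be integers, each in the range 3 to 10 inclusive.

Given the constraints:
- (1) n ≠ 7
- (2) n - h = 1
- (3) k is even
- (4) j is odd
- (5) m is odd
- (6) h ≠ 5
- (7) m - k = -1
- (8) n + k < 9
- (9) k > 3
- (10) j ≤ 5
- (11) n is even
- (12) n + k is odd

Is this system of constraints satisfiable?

Unsatisfiable

Constraint 11 makes n even and constraint 3 makes k even, so n + k must be even. Constraint 12 says n + k is odd — contradiction.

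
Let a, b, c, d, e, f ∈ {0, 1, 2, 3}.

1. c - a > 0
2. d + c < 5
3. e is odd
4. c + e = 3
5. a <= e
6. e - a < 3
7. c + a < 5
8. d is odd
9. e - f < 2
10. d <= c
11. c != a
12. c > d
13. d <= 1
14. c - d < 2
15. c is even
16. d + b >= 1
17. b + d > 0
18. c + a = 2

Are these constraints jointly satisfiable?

Satisfiable

The assignment a = 0, b = 2, c = 2, d = 1, e = 1, f = 1 works:
  constraint 1 holds since c - a = 2.
  constraint 2 holds since d + c = 3.
The rest check out directly.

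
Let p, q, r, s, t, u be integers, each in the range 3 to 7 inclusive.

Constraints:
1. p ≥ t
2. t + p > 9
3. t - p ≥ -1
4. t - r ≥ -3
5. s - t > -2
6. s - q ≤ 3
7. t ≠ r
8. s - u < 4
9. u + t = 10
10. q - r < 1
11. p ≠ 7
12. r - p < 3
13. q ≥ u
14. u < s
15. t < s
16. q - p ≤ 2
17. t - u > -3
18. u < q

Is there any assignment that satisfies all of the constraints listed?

Satisfiable

The assignment p = 6, q = 6, r = 6, s = 6, t = 5, u = 5 works:
  constraint 2 holds since t + p = 11.
  constraint 3 holds since t - p = -1.
The rest check out directly.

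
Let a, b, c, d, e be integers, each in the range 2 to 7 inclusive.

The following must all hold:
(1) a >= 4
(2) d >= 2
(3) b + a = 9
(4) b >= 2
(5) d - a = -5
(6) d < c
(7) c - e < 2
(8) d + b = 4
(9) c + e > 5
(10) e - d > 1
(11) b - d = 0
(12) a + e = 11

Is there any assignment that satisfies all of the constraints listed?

The assignment a = 7, b = 2, c = 4, d = 2, e = 4 works:
  constraint 3 holds since b + a = 9.
  constraint 5 holds since d - a = -5.
  constraint 7 holds since c - e = 0.
The rest check out directly.

Satisfiable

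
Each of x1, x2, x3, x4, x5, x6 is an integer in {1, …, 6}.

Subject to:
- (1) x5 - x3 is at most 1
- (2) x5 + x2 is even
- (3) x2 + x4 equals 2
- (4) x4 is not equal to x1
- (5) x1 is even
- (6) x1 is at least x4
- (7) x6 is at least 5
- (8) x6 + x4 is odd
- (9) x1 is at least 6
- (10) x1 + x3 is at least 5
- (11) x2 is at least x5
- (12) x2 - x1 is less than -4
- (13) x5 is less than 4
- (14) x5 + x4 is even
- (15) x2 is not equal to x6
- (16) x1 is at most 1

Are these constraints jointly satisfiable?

Unsatisfiable

From constraint 9: x1 ≥ 6. From constraint 16: x1 ≤ 1. But 1 < 6, so no value of x1 works.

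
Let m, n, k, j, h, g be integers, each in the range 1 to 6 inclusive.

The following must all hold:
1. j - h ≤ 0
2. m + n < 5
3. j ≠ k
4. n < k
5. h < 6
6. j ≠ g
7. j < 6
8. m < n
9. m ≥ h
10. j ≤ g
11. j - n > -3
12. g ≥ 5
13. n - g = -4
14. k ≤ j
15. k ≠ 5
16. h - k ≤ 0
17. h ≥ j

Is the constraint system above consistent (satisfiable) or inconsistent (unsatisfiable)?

Constraints 1, 4, 8, 9, and 14 give j ≤ h, h ≤ m, m < n, n < k, k ≤ j. Chaining: j ≤ h ≤ m < n < k ≤ j, which forces j < j — impossible.

Unsatisfiable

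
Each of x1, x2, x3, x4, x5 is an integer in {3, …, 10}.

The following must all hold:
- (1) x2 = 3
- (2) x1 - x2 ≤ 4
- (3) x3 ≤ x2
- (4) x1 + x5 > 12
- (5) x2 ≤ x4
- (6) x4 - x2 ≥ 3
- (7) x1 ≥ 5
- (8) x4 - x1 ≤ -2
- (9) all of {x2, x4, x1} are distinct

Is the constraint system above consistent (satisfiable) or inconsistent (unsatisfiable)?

Constraints 2, 6, and 8 give x2 − x1 ≥ -4, x1 − x4 ≥ 2, x4 − x2 ≥ 3.
Adding all 3 inequalities: the left sides telescope to 0, and the right sides sum to (-4) + 2 + 3 = 1. So 0 ≥ 1, which is false.

Unsatisfiable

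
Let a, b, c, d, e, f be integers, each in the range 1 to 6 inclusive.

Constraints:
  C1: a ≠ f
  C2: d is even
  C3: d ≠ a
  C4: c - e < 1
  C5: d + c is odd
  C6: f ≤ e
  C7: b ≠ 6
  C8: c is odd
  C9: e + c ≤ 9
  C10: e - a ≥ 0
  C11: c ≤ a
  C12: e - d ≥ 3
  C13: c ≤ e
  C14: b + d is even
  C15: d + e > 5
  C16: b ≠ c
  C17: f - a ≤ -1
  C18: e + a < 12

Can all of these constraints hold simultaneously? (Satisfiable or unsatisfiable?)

Satisfiable

Try a = 4, b = 2, c = 3, d = 2, e = 5, f = 2.
Check constraint 4: c - e = -2; constraint 9: e + c = 8. The remaining constraints are straightforward to verify.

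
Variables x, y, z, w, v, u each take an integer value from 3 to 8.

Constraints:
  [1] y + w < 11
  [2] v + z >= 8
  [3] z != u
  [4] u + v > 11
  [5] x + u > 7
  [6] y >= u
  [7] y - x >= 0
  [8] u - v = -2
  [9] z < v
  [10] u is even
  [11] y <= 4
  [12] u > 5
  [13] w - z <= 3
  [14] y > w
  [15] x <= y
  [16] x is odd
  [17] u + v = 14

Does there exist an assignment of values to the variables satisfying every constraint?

From constraint 12: u ≥ 6. From constraints 6 and 11: u ≤ y and y ≤ 4, so u ≤ 4. But 4 < 6, so no value of u works.

Unsatisfiable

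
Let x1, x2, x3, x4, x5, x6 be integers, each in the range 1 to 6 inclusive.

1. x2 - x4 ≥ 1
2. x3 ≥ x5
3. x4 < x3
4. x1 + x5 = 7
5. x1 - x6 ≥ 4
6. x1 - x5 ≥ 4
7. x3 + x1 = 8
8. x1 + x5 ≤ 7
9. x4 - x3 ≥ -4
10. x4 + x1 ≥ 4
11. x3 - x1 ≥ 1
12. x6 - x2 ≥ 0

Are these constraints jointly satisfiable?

Constraints 1, 5, 9, 11, and 12 give x1 − x6 ≥ 4, x6 − x2 ≥ 0, x2 − x4 ≥ 1, x4 − x3 ≥ -4, x3 − x1 ≥ 1.
Adding all 5 inequalities: the left sides telescope to 0, and the right sides sum to 4 + 0 + 1 + (-4) + 1 = 2. So 0 ≥ 2, which is false.

Unsatisfiable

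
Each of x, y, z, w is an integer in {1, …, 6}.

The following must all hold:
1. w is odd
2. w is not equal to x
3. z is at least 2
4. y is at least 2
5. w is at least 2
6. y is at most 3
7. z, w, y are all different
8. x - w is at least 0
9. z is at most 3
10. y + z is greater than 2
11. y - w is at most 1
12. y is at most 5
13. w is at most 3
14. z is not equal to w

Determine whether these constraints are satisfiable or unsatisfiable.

Constraints 3, 4, 5, 6, 9, and 13 confine each of z, w, y to the 2 values {2, 3}.
Constraint 7 requires all 3 of them to be distinct, but only 2 values are available — impossible by the pigeonhole principle.

Unsatisfiable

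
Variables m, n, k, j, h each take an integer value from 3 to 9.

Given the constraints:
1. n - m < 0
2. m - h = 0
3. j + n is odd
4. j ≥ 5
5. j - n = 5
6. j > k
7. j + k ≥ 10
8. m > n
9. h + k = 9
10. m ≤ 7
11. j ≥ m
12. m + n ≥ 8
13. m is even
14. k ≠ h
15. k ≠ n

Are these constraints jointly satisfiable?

Satisfiable

Try m = 6, n = 4, k = 3, j = 9, h = 6.
Check constraint 1: n - m = -2; constraint 2: m - h = 0; constraint 5: j - n = 5. The remaining constraints are straightforward to verify.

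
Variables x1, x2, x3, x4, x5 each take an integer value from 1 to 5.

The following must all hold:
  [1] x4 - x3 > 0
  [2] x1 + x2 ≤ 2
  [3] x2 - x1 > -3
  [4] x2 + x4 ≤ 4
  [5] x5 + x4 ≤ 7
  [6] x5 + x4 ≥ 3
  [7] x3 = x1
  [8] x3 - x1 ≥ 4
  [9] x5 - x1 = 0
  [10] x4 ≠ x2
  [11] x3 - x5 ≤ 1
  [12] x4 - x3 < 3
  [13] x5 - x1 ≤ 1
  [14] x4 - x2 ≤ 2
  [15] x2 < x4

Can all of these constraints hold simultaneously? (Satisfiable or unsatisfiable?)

Constraints 8, 11, and 13 give x1 − x5 ≥ -1, x5 − x3 ≥ -1, x3 − x1 ≥ 4.
Adding all 3 inequalities: the left sides telescope to 0, and the right sides sum to (-1) + (-1) + 4 = 2. So 0 ≥ 2, which is false.

Unsatisfiable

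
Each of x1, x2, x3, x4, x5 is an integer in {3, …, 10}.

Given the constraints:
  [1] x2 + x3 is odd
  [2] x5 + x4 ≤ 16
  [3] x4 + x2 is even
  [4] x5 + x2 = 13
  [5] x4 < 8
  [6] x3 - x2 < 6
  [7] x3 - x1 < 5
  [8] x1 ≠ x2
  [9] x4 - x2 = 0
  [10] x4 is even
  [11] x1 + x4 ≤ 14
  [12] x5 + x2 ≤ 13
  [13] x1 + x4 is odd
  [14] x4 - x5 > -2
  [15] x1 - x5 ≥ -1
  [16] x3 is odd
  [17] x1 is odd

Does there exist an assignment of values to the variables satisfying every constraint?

The assignment x1 = 7, x2 = 6, x3 = 9, x4 = 6, x5 = 7 works:
  constraint 2 holds since x5 + x4 = 13.
  constraint 4 holds since x5 + x2 = 13.
The rest check out directly.

Satisfiable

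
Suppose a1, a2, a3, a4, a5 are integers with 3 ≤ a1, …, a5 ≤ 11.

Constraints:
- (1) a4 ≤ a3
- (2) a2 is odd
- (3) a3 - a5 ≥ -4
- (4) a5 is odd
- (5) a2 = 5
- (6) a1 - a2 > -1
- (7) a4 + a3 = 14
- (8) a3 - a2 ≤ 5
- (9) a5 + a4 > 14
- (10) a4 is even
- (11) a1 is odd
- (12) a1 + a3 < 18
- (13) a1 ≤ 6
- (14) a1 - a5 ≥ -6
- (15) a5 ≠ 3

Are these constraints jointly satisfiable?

Satisfiable

Try a1 = 5, a2 = 5, a3 = 10, a4 = 4, a5 = 11.
Check constraint 3: a3 - a5 = -1; constraint 6: a1 - a2 = 0; constraint 7: a4 + a3 = 14. The remaining constraints are straightforward to verify.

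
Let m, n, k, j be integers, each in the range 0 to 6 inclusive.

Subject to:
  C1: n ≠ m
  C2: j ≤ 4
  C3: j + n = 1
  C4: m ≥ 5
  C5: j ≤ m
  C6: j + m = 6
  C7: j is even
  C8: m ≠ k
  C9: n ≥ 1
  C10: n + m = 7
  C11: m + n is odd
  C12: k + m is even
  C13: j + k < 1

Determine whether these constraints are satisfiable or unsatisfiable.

Try m = 6, n = 1, k = 0, j = 0.
Check constraint 3: j + n = 1; constraint 6: j + m = 6. The remaining constraints are straightforward to verify.

Satisfiable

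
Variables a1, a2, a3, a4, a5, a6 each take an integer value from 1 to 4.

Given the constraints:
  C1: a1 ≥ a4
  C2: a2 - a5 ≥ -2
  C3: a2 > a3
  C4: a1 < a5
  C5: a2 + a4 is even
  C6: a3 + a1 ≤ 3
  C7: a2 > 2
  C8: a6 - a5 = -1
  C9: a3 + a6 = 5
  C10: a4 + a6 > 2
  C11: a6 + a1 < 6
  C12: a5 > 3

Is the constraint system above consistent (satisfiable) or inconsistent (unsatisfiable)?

One satisfying assignment is a1 = 1, a2 = 3, a3 = 2, a4 = 1, a5 = 4, a6 = 3.
For the less obvious constraints — constraint 2: a2 - a5 = -1; constraint 6: a3 + a1 = 3; constraint 8: a6 - a5 = -1 — and the others hold by inspection.

Satisfiable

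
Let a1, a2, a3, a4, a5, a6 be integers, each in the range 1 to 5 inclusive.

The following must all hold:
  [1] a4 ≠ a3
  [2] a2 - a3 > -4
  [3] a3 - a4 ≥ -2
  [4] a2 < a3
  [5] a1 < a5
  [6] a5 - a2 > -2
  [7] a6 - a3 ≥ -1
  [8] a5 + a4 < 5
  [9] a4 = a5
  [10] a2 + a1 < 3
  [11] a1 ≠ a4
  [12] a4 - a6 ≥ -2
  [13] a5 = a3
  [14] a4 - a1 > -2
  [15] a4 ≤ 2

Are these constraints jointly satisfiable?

Unsatisfiable

From constraints 9 and 13, a4 = a5 = a3, so a4 = a3. But constraint 1 says a4 ≠ a3. Contradiction.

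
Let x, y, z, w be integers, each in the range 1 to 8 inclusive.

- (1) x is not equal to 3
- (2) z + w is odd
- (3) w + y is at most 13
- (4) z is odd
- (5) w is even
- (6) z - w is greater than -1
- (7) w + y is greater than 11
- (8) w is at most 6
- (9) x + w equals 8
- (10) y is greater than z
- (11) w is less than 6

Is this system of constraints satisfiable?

Satisfiable

Take x = 4, y = 8, z = 5, w = 4. Then constraint 3: w + y = 12; constraint 6: z - w = 1; constraint 7: w + y = 12, and every other listed constraint is also met.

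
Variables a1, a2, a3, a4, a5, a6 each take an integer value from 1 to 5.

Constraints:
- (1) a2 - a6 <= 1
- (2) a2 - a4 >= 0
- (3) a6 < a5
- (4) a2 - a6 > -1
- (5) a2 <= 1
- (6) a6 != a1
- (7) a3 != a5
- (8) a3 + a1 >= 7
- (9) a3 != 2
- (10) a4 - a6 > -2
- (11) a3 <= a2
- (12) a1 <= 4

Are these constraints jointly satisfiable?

From constraints 5 and 11: a3 ≤ a2 ≤ 1. From constraint 12: a1 ≤ 4. Hence a3 + a1 ≤ 5. But constraint 8 requires a3 + a1 ≥ 7, and 7 > 5. Contradiction.

Unsatisfiable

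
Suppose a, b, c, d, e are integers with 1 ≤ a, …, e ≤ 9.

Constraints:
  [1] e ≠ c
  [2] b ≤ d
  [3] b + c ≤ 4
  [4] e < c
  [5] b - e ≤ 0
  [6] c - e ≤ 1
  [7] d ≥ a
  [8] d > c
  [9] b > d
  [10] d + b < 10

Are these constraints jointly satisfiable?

Constraints 4, 5, 8, and 9 give b ≤ e, e < c, c < d, d < b. Chaining: b ≤ e < c < d < b, which forces b < b — impossible.

Unsatisfiable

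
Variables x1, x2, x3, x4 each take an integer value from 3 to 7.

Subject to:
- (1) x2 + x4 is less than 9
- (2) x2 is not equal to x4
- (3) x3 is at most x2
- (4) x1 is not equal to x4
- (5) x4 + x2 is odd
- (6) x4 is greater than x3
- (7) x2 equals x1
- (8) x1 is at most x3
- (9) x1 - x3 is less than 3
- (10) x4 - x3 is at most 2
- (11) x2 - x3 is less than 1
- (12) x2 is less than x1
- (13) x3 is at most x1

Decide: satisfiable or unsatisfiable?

Constraints 3, 8, and 12 give x3 ≤ x2, x2 < x1, x1 ≤ x3. Chaining: x3 ≤ x2 < x1 ≤ x3, which forces x3 < x3 — impossible.

Unsatisfiable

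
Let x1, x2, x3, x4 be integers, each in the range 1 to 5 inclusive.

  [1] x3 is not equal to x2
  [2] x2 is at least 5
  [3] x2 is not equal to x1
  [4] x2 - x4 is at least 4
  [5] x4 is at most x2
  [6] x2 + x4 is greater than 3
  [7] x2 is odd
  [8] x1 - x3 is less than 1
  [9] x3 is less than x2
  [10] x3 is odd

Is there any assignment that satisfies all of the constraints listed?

Satisfiable

The assignment x1 = 1, x2 = 5, x3 = 1, x4 = 1 works:
  constraint 4 holds since x2 - x4 = 4.
  constraint 6 holds since x2 + x4 = 6.
The rest check out directly.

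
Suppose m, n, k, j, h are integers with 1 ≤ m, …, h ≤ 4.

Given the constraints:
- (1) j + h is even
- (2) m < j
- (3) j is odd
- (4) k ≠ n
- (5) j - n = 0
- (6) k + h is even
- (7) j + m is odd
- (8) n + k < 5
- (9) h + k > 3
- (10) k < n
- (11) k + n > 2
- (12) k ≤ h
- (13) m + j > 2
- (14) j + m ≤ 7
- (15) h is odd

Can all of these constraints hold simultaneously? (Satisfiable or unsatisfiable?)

Satisfiable

One satisfying assignment is m = 2, n = 3, k = 1, j = 3, h = 3.
For the less obvious constraints — constraint 5: j - n = 0; constraint 8: n + k = 4 — and the others hold by inspection.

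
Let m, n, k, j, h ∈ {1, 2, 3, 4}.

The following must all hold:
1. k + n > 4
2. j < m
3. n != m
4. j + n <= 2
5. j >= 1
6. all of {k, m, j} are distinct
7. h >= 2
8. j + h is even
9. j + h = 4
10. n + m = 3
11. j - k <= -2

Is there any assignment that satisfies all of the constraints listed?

One satisfying assignment is m = 2, n = 1, k = 4, j = 1, h = 3.
For the less obvious constraints — constraint 1: k + n = 5; constraint 4: j + n = 2; constraint 9: j + h = 4 — and the others hold by inspection.

Satisfiable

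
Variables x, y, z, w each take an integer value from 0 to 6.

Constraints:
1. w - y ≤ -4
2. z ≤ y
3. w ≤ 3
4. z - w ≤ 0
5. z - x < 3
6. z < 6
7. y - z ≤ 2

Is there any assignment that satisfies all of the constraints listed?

Unsatisfiable

Constraints 1, 4, and 7 give y − w ≥ 4, w − z ≥ 0, z − y ≥ -2.
Adding all 3 inequalities: the left sides telescope to 0, and the right sides sum to 4 + 0 + (-2) = 2. So 0 ≥ 2, which is false.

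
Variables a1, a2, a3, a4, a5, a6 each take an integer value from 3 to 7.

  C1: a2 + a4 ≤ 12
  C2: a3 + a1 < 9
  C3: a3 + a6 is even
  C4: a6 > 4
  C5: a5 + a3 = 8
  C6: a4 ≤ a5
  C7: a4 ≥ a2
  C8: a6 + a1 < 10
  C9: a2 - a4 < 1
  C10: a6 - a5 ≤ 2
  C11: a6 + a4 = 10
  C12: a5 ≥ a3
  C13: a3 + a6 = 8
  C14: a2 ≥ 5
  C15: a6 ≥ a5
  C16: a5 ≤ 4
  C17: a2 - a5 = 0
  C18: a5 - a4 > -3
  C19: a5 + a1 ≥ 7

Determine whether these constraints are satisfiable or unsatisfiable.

From constraints 7 and 14: a4 ≥ a2 and a2 ≥ 5, so a4 ≥ 5. From constraints 6 and 16: a4 ≤ a5 and a5 ≤ 4, so a4 ≤ 4. But 4 < 5, so no value of a4 works.

Unsatisfiable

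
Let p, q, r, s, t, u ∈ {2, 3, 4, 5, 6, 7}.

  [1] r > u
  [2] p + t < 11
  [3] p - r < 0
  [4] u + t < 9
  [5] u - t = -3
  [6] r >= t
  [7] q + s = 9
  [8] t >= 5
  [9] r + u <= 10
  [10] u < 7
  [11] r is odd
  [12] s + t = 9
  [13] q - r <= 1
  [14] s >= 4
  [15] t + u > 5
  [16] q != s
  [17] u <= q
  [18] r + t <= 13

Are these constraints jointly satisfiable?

Satisfiable

The assignment p = 4, q = 5, r = 5, s = 4, t = 5, u = 2 works:
  constraint 2 holds since p + t = 9.
  constraint 3 holds since p - r = -1.
The rest check out directly.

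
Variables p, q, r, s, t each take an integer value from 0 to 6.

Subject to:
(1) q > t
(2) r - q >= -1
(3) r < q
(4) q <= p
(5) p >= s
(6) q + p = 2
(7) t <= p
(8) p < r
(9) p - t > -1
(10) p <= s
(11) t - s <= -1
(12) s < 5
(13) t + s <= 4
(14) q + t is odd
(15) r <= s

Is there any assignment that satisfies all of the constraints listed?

Constraints 3, 4, and 8 give r < q, q ≤ p, p < r. Chaining: r < q ≤ p < r, which forces r < r — impossible.

Unsatisfiable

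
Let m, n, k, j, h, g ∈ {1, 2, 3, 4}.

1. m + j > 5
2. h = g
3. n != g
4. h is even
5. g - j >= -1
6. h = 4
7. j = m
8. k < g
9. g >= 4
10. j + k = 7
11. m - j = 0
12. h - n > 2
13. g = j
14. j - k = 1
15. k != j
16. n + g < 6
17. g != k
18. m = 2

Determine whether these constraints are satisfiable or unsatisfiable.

Unsatisfiable

Constraint 6 fixes h = 4 and constraint 18 fixes m = 2. Constraints 2, 7, and 13 give h = g = j = m, so h = m. But 4 ≠ 2 — contradiction.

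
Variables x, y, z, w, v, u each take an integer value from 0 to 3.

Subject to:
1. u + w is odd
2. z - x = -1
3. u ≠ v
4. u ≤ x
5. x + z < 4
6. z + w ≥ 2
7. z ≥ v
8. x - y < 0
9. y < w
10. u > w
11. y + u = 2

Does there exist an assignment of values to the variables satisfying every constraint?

Unsatisfiable

Constraints 4, 8, 9, and 10 give x < y, y < w, w < u, u ≤ x. Chaining: x < y < w < u ≤ x, which forces x < x — impossible.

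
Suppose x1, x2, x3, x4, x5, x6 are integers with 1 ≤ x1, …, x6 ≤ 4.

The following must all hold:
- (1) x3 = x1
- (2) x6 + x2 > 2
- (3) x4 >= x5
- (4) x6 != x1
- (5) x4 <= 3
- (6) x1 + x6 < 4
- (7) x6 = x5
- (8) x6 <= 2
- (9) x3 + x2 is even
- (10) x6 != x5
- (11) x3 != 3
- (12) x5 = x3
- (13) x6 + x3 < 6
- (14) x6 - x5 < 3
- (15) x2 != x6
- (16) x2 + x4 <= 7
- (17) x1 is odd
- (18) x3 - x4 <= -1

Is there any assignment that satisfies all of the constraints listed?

From constraints 1, 7, and 12, x6 = x5 = x3 = x1, so x6 = x1. But constraint 4 says x6 ≠ x1. Contradiction.

Unsatisfiable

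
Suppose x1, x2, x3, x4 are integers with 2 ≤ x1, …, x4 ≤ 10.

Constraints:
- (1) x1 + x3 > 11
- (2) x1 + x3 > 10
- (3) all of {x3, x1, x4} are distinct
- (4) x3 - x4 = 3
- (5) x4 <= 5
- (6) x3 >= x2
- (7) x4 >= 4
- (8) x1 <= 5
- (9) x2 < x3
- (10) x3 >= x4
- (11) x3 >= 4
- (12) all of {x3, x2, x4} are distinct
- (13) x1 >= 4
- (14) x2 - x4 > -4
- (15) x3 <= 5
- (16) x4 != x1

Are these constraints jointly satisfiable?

Unsatisfiable

Constraints 5, 7, 8, 11, 13, and 15 confine each of x3, x1, x4 to the 2 values {4, 5}.
Constraint 3 requires all 3 of them to be distinct, but only 2 values are available — impossible by the pigeonhole principle.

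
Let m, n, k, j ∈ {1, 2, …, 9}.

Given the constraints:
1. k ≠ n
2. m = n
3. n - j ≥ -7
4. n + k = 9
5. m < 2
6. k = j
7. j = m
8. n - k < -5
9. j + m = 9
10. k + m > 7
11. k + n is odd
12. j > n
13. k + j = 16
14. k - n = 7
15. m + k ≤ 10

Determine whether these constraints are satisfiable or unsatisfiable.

Unsatisfiable

From constraints 2, 6, and 7, k = j = m = n, so k = n. But constraint 1 says k ≠ n. Contradiction.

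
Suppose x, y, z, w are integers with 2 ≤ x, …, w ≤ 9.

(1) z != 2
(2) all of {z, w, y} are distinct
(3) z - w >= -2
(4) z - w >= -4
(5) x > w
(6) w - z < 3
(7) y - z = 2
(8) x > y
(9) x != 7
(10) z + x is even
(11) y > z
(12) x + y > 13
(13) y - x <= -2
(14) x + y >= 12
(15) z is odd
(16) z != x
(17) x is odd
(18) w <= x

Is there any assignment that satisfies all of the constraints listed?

The assignment x = 9, y = 5, z = 3, w = 4 works:
  constraint 3 holds since z - w = -1.
  constraint 4 holds since z - w = -1.
  constraint 6 holds since w - z = 1.
The rest check out directly.

Satisfiable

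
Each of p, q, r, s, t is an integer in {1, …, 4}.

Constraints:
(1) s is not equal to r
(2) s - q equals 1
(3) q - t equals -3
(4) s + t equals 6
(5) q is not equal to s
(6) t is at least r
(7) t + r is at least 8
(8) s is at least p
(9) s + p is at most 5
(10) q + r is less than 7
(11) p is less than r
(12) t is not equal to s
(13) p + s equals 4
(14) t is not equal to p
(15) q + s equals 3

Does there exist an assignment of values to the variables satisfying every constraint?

Satisfiable

Try p = 2, q = 1, r = 4, s = 2, t = 4.
Check constraint 2: s - q = 1; constraint 3: q - t = -3. The remaining constraints are straightforward to verify.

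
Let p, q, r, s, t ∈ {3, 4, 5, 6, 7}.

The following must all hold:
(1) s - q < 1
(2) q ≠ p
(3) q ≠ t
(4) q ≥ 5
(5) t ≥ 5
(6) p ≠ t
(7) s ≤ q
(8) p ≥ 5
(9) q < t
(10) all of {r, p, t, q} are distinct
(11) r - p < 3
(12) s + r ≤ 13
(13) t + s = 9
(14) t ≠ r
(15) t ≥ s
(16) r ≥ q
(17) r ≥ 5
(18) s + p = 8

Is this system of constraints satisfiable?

Constraints 4, 5, 8, and 17 confine each of r, p, t, q to the 3 values {5, …, 7} (the domain already gives each ≤ 7).
Constraint 10 requires all 4 of them to be distinct, but only 3 values are available — impossible by the pigeonhole principle.

Unsatisfiable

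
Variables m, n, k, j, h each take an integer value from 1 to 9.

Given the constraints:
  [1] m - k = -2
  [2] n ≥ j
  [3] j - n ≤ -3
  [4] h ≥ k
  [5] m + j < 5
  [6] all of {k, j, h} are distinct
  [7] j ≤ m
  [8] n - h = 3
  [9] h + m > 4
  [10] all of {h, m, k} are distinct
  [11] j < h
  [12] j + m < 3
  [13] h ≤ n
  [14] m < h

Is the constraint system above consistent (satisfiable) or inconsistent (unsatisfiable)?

The assignment m = 1, n = 7, k = 3, j = 1, h = 4 works:
  constraint 1 holds since m - k = -2.
  constraint 3 holds since j - n = -6.
The rest check out directly.

Satisfiable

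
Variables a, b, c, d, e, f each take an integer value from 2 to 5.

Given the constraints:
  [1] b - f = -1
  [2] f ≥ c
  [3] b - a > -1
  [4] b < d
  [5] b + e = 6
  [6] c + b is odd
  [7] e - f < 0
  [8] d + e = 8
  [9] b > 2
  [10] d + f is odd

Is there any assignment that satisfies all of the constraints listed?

Satisfiable

Try a = 2, b = 3, c = 4, d = 5, e = 3, f = 4.
Check constraint 1: b - f = -1; constraint 3: b - a = 1. The remaining constraints are straightforward to verify.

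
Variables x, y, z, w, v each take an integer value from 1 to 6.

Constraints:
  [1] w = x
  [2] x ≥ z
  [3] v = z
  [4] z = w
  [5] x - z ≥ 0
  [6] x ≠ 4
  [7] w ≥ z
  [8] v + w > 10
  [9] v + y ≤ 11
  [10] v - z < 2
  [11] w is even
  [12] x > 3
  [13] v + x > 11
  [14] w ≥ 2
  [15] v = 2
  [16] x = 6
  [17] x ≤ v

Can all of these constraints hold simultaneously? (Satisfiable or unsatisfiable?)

Unsatisfiable

Constraint 15 fixes v = 2 and constraint 16 fixes x = 6. Constraints 1, 3, and 4 give v = z = w = x, so v = x. But 2 ≠ 6 — contradiction.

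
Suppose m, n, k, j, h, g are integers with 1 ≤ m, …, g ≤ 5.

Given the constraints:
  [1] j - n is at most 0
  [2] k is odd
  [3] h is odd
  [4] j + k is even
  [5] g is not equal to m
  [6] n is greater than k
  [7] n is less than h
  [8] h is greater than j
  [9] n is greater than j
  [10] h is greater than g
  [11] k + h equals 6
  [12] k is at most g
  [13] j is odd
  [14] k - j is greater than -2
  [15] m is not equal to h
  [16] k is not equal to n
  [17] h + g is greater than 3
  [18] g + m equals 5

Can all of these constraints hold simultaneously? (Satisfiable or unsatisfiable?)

Take m = 4, n = 2, k = 1, j = 1, h = 5, g = 1. Then constraint 1: j - n = -1; constraint 11: k + h = 6, and every other listed constraint is also met.

Satisfiable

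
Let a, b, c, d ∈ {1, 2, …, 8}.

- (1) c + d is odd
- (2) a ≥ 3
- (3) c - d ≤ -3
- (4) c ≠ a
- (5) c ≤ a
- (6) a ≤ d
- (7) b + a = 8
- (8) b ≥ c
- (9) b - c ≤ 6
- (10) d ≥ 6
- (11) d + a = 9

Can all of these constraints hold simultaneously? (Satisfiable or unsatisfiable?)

Satisfiable

Take a = 3, b = 5, c = 1, d = 6. Then constraint 3: c - d = -5; constraint 7: b + a = 8; constraint 9: b - c = 4, and every other listed constraint is also met.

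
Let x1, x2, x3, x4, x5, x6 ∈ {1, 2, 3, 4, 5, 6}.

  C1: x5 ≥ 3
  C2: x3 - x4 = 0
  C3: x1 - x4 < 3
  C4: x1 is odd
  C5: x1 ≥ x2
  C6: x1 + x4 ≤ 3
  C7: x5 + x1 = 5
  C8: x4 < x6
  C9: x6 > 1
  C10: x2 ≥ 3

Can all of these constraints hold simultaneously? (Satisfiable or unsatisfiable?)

From constraint 1: x5 ≥ 3. From constraints 5 and 10: x1 ≥ x2 ≥ 3. Hence x5 + x1 ≥ 6. But constraint 7 requires x5 + x1 = 5, and 5 < 6. Contradiction.

Unsatisfiable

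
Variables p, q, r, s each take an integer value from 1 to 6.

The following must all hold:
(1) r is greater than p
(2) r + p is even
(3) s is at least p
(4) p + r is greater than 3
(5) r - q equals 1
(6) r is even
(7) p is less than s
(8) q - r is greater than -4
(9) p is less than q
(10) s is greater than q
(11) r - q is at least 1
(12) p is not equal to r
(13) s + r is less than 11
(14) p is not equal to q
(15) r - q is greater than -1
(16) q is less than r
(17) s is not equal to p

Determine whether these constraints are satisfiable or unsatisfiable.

The assignment p = 2, q = 3, r = 4, s = 4 works:
  constraint 4 holds since p + r = 6.
  constraint 5 holds since r - q = 1.
The rest check out directly.

Satisfiable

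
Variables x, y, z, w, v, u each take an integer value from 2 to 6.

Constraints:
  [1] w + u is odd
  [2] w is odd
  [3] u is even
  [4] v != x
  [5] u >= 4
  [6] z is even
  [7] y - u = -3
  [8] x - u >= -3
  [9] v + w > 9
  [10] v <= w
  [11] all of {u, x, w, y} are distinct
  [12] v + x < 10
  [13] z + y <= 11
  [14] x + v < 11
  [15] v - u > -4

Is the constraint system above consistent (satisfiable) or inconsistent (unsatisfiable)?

One satisfying assignment is x = 4, y = 3, z = 6, w = 5, v = 5, u = 6.
For the less obvious constraints — constraint 7: y - u = -3; constraint 8: x - u = -2; constraint 9: v + w = 10 — and the others hold by inspection.

Satisfiable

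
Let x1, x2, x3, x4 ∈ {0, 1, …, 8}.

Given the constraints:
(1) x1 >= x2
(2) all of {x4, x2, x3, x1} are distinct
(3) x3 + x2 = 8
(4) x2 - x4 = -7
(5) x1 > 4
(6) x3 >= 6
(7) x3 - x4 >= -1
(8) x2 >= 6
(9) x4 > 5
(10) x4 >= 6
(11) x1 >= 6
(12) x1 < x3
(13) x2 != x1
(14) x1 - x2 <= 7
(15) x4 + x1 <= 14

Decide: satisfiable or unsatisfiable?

Constraints 6, 8, 10, and 11 confine each of x4, x2, x3, x1 to the 3 values {6, …, 8} (the domain already gives each ≤ 8).
Constraint 2 requires all 4 of them to be distinct, but only 3 values are available — impossible by the pigeonhole principle.

Unsatisfiable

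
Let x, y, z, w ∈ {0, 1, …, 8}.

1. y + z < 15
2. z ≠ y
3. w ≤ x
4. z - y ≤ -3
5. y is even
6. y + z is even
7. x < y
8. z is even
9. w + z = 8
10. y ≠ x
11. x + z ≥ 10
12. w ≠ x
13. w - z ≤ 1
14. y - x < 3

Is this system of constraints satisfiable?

Satisfiable

The assignment x = 6, y = 8, z = 4, w = 4 works:
  constraint 1 holds since y + z = 12.
  constraint 4 holds since z - y = -4.
The rest check out directly.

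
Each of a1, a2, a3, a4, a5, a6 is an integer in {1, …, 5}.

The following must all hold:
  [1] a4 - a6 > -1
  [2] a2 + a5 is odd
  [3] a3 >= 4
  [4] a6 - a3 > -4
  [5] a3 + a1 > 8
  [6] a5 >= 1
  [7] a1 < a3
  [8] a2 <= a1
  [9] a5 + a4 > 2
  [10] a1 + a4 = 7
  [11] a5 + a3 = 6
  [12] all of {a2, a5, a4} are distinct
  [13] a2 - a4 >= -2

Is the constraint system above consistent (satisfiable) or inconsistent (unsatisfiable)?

Satisfiable

Setting (a1, a2, a3, a4, a5, a6) = (4, 2, 5, 3, 1, 2) satisfies everything: constraint 1: a4 - a6 = 1; constraint 4: a6 - a3 = -3; constraint 5: a3 + a1 = 9, and the others follow.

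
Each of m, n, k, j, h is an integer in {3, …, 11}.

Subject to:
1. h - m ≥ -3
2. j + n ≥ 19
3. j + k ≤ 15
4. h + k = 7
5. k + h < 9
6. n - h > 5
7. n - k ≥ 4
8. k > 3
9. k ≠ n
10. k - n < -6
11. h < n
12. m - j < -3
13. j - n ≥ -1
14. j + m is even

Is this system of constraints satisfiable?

Take m = 4, n = 11, k = 4, j = 10, h = 3. Then constraint 1: h - m = -1; constraint 2: j + n = 21; constraint 3: j + k = 14, and every other listed constraint is also met.

Satisfiable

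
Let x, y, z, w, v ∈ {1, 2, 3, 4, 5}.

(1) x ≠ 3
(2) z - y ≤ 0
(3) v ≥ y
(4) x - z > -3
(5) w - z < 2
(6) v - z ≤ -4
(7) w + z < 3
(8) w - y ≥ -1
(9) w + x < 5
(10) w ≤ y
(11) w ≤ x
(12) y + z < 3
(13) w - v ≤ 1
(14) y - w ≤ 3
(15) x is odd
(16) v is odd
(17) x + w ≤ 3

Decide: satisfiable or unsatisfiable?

Unsatisfiable

Constraints 2, 6, 8, and 13 give v − w ≥ -1, w − y ≥ -1, y − z ≥ 0, z − v ≥ 4.
Adding all 4 inequalities: the left sides telescope to 0, and the right sides sum to (-1) + (-1) + 0 + 4 = 2. So 0 ≥ 2, which is false.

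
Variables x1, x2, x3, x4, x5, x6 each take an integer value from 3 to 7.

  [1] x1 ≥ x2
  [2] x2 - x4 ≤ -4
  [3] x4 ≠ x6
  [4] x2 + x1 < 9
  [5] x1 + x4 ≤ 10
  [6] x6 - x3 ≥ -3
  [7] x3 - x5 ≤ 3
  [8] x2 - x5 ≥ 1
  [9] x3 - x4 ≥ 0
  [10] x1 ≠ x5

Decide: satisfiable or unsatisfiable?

Unsatisfiable

Constraints 2, 7, 8, and 9 give x2 − x5 ≥ 1, x5 − x3 ≥ -3, x3 − x4 ≥ 0, x4 − x2 ≥ 4.
Adding all 4 inequalities: the left sides telescope to 0, and the right sides sum to 1 + (-3) + 0 + 4 = 2. So 0 ≥ 2, which is false.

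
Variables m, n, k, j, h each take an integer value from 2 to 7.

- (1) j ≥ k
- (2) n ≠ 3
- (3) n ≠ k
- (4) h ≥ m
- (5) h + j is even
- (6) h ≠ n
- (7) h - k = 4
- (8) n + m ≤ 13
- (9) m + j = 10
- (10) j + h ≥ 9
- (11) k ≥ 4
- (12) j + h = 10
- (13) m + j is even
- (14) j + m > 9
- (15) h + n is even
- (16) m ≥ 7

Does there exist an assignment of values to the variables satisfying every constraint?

From constraints 1 and 11: j ≥ k ≥ 4. From constraints 4 and 16: h ≥ m ≥ 7. Hence j + h ≥ 11. But constraint 12 requires j + h = 10, and 10 < 11. Contradiction.

Unsatisfiable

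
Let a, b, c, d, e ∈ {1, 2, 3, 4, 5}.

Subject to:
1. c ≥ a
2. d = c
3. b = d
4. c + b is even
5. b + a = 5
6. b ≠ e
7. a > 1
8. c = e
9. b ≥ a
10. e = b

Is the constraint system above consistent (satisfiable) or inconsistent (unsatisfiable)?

From constraints 2, 3, and 8, b = d = c = e, so b = e. But constraint 6 says b ≠ e. Contradiction.

Unsatisfiable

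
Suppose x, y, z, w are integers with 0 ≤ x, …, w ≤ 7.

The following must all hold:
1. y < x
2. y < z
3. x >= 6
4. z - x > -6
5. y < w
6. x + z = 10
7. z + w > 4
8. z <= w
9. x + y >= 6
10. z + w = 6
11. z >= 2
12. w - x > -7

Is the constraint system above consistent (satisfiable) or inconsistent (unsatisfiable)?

Satisfiable

The assignment x = 7, y = 1, z = 3, w = 3 works:
  constraint 4 holds since z - x = -4.
  constraint 6 holds since x + z = 10.
  constraint 7 holds since z + w = 6.
The rest check out directly.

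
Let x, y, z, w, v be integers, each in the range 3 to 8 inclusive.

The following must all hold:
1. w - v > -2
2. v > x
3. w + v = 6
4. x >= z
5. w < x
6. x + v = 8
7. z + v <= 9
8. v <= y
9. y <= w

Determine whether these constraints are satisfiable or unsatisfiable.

Constraints 2, 5, 8, and 9 give w < x, x < v, v ≤ y, y ≤ w. Chaining: w < x < v ≤ y ≤ w, which forces w < w — impossible.

Unsatisfiable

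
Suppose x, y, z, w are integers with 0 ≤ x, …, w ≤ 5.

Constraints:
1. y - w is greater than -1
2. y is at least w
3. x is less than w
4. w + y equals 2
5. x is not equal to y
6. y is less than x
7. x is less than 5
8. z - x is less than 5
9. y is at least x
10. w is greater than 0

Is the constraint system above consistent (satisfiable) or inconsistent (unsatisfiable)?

Unsatisfiable

Constraints 2, 3, and 6 give x < w, w ≤ y, y < x. Chaining: x < w ≤ y < x, which forces x < x — impossible.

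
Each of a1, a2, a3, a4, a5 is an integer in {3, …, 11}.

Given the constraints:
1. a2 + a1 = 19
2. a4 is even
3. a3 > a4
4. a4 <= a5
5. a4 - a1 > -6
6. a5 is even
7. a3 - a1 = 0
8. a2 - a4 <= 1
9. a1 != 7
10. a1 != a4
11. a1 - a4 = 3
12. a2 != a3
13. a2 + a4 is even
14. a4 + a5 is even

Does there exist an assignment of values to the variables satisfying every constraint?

Take a1 = 11, a2 = 8, a3 = 11, a4 = 8, a5 = 8. Then constraint 1: a2 + a1 = 19; constraint 5: a4 - a1 = -3, and every other listed constraint is also met.

Satisfiable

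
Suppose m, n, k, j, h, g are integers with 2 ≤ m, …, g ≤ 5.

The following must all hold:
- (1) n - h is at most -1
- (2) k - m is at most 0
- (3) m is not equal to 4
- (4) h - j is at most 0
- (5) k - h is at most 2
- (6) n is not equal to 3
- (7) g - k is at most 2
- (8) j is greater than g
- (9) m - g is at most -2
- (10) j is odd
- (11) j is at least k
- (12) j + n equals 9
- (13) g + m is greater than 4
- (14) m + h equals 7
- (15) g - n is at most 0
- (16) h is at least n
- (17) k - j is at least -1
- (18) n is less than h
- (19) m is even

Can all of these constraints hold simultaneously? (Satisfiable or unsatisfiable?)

Unsatisfiable

Constraints 1, 2, 4, 9, 15, and 17 give h − n ≥ 1, n − g ≥ 0, g − m ≥ 2, m − k ≥ 0, k − j ≥ -1, j − h ≥ 0.
Adding all 6 inequalities: the left sides telescope to 0, and the right sides sum to 1 + 0 + 2 + 0 + (-1) + 0 = 2. So 0 ≥ 2, which is false.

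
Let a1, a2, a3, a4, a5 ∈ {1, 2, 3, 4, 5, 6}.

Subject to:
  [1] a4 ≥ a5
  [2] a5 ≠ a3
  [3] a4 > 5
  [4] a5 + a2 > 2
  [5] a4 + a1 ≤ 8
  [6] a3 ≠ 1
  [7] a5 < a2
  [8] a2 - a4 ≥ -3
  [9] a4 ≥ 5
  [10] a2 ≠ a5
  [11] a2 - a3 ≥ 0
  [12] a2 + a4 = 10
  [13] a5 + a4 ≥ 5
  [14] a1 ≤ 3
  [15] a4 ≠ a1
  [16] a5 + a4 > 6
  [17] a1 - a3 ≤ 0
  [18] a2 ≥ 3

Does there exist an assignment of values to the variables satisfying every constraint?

Setting (a1, a2, a3, a4, a5) = (1, 4, 4, 6, 1) satisfies everything: constraint 4: a5 + a2 = 5; constraint 5: a4 + a1 = 7, and the others follow.

Satisfiable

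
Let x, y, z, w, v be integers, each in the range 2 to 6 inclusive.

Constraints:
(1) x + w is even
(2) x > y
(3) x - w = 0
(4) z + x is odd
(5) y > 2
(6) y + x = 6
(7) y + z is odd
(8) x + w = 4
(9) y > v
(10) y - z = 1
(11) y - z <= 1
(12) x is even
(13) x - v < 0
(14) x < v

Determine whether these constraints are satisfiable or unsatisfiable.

Constraints 2, 9, and 14 give x < v, v < y, y < x. Chaining: x < v < y < x, which forces x < x — impossible.

Unsatisfiable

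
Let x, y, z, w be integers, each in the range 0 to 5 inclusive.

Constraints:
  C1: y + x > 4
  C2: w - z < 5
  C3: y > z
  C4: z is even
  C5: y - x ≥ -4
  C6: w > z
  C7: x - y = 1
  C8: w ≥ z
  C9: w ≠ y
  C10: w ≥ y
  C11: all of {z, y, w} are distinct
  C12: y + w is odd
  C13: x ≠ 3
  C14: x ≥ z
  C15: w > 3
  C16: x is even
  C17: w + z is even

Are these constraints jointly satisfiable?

Take x = 4, y = 3, z = 0, w = 4. Then constraint 1: y + x = 7; constraint 2: w - z = 4, and every other listed constraint is also met.

Satisfiable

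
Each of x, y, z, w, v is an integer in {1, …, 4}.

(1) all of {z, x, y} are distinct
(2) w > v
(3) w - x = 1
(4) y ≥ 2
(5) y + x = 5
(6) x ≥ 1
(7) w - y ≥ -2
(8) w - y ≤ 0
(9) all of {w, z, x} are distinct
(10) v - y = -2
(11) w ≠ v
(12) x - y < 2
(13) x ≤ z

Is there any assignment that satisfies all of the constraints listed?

Setting (x, y, z, w, v) = (2, 3, 4, 3, 1) satisfies everything: constraint 3: w - x = 1; constraint 5: y + x = 5; constraint 7: w - y = 0, and the others follow.

Satisfiable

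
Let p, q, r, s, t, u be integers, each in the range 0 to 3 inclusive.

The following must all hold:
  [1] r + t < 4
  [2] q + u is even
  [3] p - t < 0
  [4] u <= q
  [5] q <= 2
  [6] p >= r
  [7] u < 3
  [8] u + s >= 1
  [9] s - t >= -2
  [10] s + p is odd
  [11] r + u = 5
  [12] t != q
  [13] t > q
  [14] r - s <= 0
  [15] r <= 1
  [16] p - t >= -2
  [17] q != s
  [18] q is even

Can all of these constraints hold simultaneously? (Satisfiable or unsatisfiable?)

Unsatisfiable

From constraint 15: r ≤ 1. From constraints 4 and 5: u ≤ q ≤ 2. Hence r + u ≤ 3. But constraint 11 requires r + u = 5, and 5 > 3. Contradiction.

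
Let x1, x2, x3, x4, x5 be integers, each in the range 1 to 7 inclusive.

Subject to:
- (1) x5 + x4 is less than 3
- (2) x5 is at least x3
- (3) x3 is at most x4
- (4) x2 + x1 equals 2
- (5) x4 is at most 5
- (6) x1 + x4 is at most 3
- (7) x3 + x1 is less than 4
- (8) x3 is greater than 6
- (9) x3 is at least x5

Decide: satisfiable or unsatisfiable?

From constraint 8: x3 ≥ 7. From constraints 3 and 5: x3 ≤ x4 and x4 ≤ 5, so x3 ≤ 5. But 5 < 7, so no value of x3 works.

Unsatisfiable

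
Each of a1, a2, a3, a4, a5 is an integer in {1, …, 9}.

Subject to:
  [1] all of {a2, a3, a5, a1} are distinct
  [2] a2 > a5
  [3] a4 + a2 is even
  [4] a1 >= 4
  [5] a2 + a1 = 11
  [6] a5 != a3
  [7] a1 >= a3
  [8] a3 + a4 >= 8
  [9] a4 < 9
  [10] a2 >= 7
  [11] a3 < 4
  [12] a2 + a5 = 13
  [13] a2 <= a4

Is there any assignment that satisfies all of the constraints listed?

Satisfiable

The assignment a1 = 4, a2 = 7, a3 = 2, a4 = 7, a5 = 6 works:
  constraint 5 holds since a2 + a1 = 11.
  constraint 8 holds since a3 + a4 = 9.
The rest check out directly.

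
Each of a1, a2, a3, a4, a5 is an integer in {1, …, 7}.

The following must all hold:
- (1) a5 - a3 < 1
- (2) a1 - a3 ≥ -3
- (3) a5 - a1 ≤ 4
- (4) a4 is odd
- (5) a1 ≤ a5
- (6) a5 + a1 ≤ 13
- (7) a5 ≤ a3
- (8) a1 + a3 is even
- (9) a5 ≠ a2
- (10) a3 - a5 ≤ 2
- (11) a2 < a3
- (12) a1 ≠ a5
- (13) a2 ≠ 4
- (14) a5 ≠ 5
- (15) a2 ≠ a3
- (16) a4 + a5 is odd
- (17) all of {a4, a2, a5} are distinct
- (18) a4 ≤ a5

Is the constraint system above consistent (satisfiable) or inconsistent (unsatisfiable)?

Setting (a1, a2, a3, a4, a5) = (4, 2, 6, 3, 6) satisfies everything: constraint 1: a5 - a3 = 0; constraint 2: a1 - a3 = -2, and the others follow.

Satisfiable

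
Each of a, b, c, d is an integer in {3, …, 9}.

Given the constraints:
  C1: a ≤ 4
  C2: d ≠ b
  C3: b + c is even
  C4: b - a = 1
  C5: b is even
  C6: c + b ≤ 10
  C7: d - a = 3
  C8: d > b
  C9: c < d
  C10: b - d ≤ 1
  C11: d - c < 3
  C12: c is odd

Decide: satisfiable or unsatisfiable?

Unsatisfiable

Constraint 5 makes b even and constraint 12 makes c odd, so b + c must be odd. Constraint 3 says b + c is even — contradiction.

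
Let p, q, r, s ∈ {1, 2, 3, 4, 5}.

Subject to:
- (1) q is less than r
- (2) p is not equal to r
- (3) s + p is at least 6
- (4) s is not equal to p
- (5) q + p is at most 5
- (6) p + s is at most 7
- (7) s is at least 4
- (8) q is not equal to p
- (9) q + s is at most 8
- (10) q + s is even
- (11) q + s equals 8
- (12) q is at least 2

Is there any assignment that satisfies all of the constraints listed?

Satisfiable

The assignment p = 1, q = 3, r = 4, s = 5 works:
  constraint 3 holds since s + p = 6.
  constraint 5 holds since q + p = 4.
  constraint 6 holds since p + s = 6.
The rest check out directly.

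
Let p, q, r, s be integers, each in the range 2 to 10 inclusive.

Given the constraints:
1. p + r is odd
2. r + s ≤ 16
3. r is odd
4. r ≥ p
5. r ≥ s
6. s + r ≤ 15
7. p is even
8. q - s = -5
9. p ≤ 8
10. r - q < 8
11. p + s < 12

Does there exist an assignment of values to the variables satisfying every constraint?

Try p = 4, q = 2, r = 7, s = 7.
Check constraint 2: r + s = 14; constraint 6: s + r = 14; constraint 8: q - s = -5. The remaining constraints are straightforward to verify.

Satisfiable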